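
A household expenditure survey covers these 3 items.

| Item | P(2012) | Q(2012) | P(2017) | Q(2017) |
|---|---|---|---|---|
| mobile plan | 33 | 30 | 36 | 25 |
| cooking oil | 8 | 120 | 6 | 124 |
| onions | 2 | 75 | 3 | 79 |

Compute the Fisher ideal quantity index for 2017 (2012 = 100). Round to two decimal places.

Laspeyres component (base-period weights):
ΣP(2012)Q(2017) = 33×25 + 8×124 + 2×79 = 825 + 992 + 158 = 1975
ΣP(2012)Q(2012) = 33×30 + 8×120 + 2×75 = 990 + 960 + 150 = 2100
L = 1975 / 2100 × 100 = 94.0476
Paasche component (current-period weights):
ΣP(2017)Q(2017) = 36×25 + 6×124 + 3×79 = 900 + 744 + 237 = 1881
ΣP(2017)Q(2012) = 36×30 + 6×120 + 3×75 = 1080 + 720 + 225 = 2025
P = 1881 / 2025 × 100 = 92.8889
Fisher = √(L × P) = √(94.0476 × 92.8889) = 93.4665

93.47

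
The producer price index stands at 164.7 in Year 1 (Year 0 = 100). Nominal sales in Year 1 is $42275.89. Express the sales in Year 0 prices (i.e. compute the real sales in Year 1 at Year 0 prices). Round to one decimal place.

25668.4

Real = Nominal ÷ (Index/100) = 42275.89 ÷ (164.7/100)
     = 42275.89 ÷ 1.647 = 25668.4214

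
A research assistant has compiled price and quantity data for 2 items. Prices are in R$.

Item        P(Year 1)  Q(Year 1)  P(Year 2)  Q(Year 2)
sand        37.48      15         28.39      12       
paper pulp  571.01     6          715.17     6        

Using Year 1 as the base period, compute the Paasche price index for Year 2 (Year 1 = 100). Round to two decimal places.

119.50

Paasche price index uses current-period quantities as weights.
ΣP(Year 2)·Q(Year 2) = 28.39×12 + 715.17×6 = 340.68 + 4291.02 = 4631.7
ΣP(Year 1)·Q(Year 2) = 37.48×12 + 571.01×6 = 449.76 + 3426.06 = 3875.82
Index = 4631.7 / 3875.82 × 100 = 119.5025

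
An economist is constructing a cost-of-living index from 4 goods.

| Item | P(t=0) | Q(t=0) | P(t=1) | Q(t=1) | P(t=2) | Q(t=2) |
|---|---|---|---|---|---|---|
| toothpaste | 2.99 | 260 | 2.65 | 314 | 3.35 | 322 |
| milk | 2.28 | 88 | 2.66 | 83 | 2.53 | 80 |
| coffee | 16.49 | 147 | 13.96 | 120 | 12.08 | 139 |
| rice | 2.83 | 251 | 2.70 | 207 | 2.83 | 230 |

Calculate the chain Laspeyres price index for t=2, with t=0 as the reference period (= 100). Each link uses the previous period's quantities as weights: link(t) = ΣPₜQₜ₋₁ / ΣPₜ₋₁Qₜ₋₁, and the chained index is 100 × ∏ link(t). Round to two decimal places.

Link t=0→t=1:
ΣP(t=1)Q(t=0) = 2.65×260 + 2.66×88 + 13.96×147 + 2.70×251 = 689 + 234.08 + 2052.12 + 677.7 = 3652.9
ΣP(t=0)Q(t=0) = 2.99×260 + 2.28×88 + 16.49×147 + 2.83×251 = 777.4 + 200.64 + 2424.03 + 710.33 = 4112.4
link = 3652.9/4112.4 = 0.888265
Link t=1→t=2:
ΣP(t=2)Q(t=1) = 3.35×314 + 2.53×83 + 12.08×120 + 2.83×207 = 1051.9 + 209.99 + 1449.6 + 585.81 = 3297.3
ΣP(t=1)Q(t=1) = 2.65×314 + 2.66×83 + 13.96×120 + 2.70×207 = 832.1 + 220.78 + 1675.2 + 558.9 = 3286.98
link = 3297.3/3286.98 = 1.003140
Chained index = 100 × 0.888265 × 1.003140 = 89.1054

89.11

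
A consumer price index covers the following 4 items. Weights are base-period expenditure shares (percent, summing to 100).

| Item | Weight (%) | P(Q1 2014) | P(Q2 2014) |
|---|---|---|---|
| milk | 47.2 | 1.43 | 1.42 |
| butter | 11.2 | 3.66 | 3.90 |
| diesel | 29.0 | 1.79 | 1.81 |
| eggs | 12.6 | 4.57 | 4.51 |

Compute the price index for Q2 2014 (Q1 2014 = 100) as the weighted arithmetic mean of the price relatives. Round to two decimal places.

100.56

milk: 47.2 × (1.42/1.43) = 47.2 × 0.993007 = 46.8699
butter: 11.2 × (3.90/3.66) = 11.2 × 1.065574 = 11.9344
diesel: 29.0 × (1.81/1.79) = 29.0 × 1.011173 = 29.3240
eggs: 12.6 × (4.51/4.57) = 12.6 × 0.986871 = 12.4346
Index = Σ wᵢ·(p₁ᵢ/p₀ᵢ) = 46.8699 + 11.9344 + 29.3240 + 12.4346 = 100.5630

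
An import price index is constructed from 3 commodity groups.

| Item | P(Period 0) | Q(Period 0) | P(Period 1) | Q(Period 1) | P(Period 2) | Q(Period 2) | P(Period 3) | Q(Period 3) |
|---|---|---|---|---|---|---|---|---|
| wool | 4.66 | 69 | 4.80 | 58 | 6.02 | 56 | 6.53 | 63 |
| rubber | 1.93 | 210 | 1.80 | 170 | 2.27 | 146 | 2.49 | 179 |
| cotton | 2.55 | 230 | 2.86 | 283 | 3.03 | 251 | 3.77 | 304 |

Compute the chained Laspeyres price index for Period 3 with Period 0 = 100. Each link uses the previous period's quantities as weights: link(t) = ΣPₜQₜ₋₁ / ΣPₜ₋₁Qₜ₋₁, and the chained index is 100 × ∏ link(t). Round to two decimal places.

139.44

Link Period 0→Period 1:
ΣP(Period 1)Q(Period 0) = 4.80×69 + 1.80×210 + 2.86×230 = 331.2 + 378 + 657.8 = 1367
ΣP(Period 0)Q(Period 0) = 4.66×69 + 1.93×210 + 2.55×230 = 321.54 + 405.3 + 586.5 = 1313.34
link = 1367/1313.34 = 1.040858
Link Period 1→Period 2:
ΣP(Period 2)Q(Period 1) = 6.02×58 + 2.27×170 + 3.03×283 = 349.16 + 385.9 + 857.49 = 1592.55
ΣP(Period 1)Q(Period 1) = 4.80×58 + 1.80×170 + 2.86×283 = 278.4 + 306 + 809.38 = 1393.78
link = 1592.55/1393.78 = 1.142612
Link Period 2→Period 3:
ΣP(Period 3)Q(Period 2) = 6.53×56 + 2.49×146 + 3.77×251 = 365.68 + 363.54 + 946.27 = 1675.49
ΣP(Period 2)Q(Period 2) = 6.02×56 + 2.27×146 + 3.03×251 = 337.12 + 331.42 + 760.53 = 1429.07
link = 1675.49/1429.07 = 1.172434
Chained index = 100 × 1.040858 × 1.142612 × 1.172434 = 139.4372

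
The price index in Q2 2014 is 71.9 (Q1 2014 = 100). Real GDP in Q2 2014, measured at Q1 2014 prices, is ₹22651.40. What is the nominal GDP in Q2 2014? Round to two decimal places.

16286.36

Nominal = Real × (Index/100) = 22651.40 × (71.9/100)
        = 22651.40 × 0.719 = 16286.3566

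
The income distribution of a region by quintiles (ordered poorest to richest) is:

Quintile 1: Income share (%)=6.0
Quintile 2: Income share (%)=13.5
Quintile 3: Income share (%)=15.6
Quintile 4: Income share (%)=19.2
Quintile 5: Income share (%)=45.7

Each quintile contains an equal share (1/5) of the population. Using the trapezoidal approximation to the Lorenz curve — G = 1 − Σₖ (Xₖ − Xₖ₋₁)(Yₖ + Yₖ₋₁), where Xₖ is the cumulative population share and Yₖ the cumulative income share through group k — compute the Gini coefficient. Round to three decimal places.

Cumulative income shares Yₖ: 0.0600, 0.1950, 0.3510, 0.5430, 1.0000
Σ (Xₖ−Xₖ₋₁)(Yₖ+Yₖ₋₁) = (1/5)(0.0600+0.0000) + (1/5)(0.1950+0.0600) + (1/5)(0.3510+0.1950) + (1/5)(0.5430+0.3510) + (1/5)(1.0000+0.5430)
  = 0.0120 + 0.0510 + 0.1092 + 0.1788 + 0.3086 = 0.6596
G = 1 − 0.6596 = 0.3404

0.340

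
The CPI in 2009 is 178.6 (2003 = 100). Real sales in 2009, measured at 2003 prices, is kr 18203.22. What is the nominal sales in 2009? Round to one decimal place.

Nominal = Real × (Index/100) = 18203.22 × (178.6/100)
        = 18203.22 × 1.786 = 32510.9509

32511.0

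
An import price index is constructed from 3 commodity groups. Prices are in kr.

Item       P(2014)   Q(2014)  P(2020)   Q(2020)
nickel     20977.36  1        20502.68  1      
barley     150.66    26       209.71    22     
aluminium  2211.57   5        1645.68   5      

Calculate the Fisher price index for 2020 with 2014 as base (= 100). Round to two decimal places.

Laspeyres component (base-period weights):
ΣP(2020)Q(2014) = 20502.68×1 + 209.71×26 + 1645.68×5 = 20502.68 + 5452.46 + 8228.4 = 34183.54
ΣP(2014)Q(2014) = 20977.36×1 + 150.66×26 + 2211.57×5 = 20977.36 + 3917.16 + 11057.85 = 35952.37
L = 34183.54 / 35952.37 × 100 = 95.0801
Paasche component (current-period weights):
ΣP(2020)Q(2020) = 20502.68×1 + 209.71×22 + 1645.68×5 = 20502.68 + 4613.62 + 8228.4 = 33344.7
ΣP(2014)Q(2020) = 20977.36×1 + 150.66×22 + 2211.57×5 = 20977.36 + 3314.52 + 11057.85 = 35349.73
P = 33344.7 / 35349.73 × 100 = 94.3280
Fisher = √(L × P) = √(95.0801 × 94.3280) = 94.7033

94.70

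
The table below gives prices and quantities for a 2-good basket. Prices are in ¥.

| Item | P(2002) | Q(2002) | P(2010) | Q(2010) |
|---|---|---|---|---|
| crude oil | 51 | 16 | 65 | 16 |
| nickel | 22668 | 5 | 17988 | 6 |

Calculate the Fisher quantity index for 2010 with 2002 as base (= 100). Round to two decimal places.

Laspeyres component (base-period weights):
ΣP(2002)Q(2010) = 51×16 + 22668×6 = 816 + 136008 = 136824
ΣP(2002)Q(2002) = 51×16 + 22668×5 = 816 + 113340 = 114156
L = 136824 / 114156 × 100 = 119.8570
Paasche component (current-period weights):
ΣP(2010)Q(2010) = 65×16 + 17988×6 = 1040 + 107928 = 108968
ΣP(2010)Q(2002) = 65×16 + 17988×5 = 1040 + 89940 = 90980
P = 108968 / 90980 × 100 = 119.7714
Fisher = √(L × P) = √(119.8570 × 119.7714) = 119.8142

119.81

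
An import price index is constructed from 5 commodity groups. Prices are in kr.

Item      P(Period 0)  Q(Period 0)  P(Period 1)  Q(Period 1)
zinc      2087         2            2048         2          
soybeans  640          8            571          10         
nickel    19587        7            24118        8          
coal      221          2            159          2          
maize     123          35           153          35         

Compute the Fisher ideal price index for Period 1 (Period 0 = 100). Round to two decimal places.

Laspeyres component (base-period weights):
ΣP(Period 1)Q(Period 0) = 2048×2 + 571×8 + 24118×7 + 159×2 + 153×35 = 4096 + 4568 + 168826 + 318 + 5355 = 183163
ΣP(Period 0)Q(Period 0) = 2087×2 + 640×8 + 19587×7 + 221×2 + 123×35 = 4174 + 5120 + 137109 + 442 + 4305 = 151150
L = 183163 / 151150 × 100 = 121.1796
Paasche component (current-period weights):
ΣP(Period 1)Q(Period 1) = 2048×2 + 571×10 + 24118×8 + 159×2 + 153×35 = 4096 + 5710 + 192944 + 318 + 5355 = 208423
ΣP(Period 0)Q(Period 1) = 2087×2 + 640×10 + 19587×8 + 221×2 + 123×35 = 4174 + 6400 + 156696 + 442 + 4305 = 172017
P = 208423 / 172017 × 100 = 121.1642
Fisher = √(L × P) = √(121.1796 × 121.1642) = 121.1719

121.17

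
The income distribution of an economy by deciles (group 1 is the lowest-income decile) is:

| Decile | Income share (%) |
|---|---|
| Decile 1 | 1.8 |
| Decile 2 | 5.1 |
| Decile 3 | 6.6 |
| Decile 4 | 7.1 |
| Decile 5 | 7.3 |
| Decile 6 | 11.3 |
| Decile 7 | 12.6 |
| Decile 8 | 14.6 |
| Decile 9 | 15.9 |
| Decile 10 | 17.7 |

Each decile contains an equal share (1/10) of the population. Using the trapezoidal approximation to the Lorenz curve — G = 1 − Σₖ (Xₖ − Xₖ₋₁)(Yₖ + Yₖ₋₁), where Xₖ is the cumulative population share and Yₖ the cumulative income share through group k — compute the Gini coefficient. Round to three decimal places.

Cumulative income shares Yₖ: 0.0180, 0.0690, 0.1350, 0.2060, 0.2790, 0.3920, 0.5180, 0.6640, 0.8230, 1.0000
Σ (Xₖ−Xₖ₋₁)(Yₖ+Yₖ₋₁) = (1/10)(0.0180+0.0000) + (1/10)(0.0690+0.0180) + (1/10)(0.1350+0.0690) + (1/10)(0.2060+0.1350) + (1/10)(0.2790+0.2060) + (1/10)(0.3920+0.2790) + (1/10)(0.5180+0.3920) + (1/10)(0.6640+0.5180) + (1/10)(0.8230+0.6640) + (1/10)(1.0000+0.8230)
  = 0.0018 + 0.0087 + 0.0204 + 0.0341 + 0.0485 + 0.0671 + 0.0910 + 0.1182 + 0.1487 + 0.1823 = 0.7208
G = 1 − 0.7208 = 0.2792

0.279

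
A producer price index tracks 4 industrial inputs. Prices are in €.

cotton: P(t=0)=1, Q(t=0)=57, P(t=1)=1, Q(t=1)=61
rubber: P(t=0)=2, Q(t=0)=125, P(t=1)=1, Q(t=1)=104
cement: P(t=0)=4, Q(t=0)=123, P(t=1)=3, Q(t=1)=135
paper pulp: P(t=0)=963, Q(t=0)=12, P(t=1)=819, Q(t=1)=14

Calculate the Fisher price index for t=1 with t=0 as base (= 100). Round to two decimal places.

Laspeyres component (base-period weights):
ΣP(t=1)Q(t=0) = 1×57 + 1×125 + 3×123 + 819×12 = 57 + 125 + 369 + 9828 = 10379
ΣP(t=0)Q(t=0) = 1×57 + 2×125 + 4×123 + 963×12 = 57 + 250 + 492 + 11556 = 12355
L = 10379 / 12355 × 100 = 84.0065
Paasche component (current-period weights):
ΣP(t=1)Q(t=1) = 1×61 + 1×104 + 3×135 + 819×14 = 61 + 104 + 405 + 11466 = 12036
ΣP(t=0)Q(t=1) = 1×61 + 2×104 + 4×135 + 963×14 = 61 + 208 + 540 + 13482 = 14291
P = 12036 / 14291 × 100 = 84.2208
Fisher = √(L × P) = √(84.0065 × 84.2208) = 84.1136

84.11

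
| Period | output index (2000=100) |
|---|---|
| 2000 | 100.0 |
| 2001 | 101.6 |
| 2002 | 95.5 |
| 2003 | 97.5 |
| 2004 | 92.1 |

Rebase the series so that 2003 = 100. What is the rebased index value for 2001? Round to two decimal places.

104.21

Rebased(2001) = 101.6 / 97.5 × 100 = 104.2051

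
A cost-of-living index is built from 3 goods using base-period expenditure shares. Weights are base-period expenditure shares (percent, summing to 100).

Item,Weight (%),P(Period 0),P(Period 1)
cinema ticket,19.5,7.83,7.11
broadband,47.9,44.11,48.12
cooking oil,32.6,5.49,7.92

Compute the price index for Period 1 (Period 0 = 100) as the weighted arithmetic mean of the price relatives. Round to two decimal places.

116.99

cinema ticket: 19.5 × (7.11/7.83) = 19.5 × 0.908046 = 17.7069
broadband: 47.9 × (48.12/44.11) = 47.9 × 1.090909 = 52.2545
cooking oil: 32.6 × (7.92/5.49) = 32.6 × 1.442623 = 47.0295
Index = Σ wᵢ·(p₁ᵢ/p₀ᵢ) = 17.7069 + 52.2545 + 47.0295 = 116.9910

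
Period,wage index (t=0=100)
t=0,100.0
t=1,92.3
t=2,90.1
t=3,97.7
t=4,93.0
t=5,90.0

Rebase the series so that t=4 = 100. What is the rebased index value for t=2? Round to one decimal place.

96.9

Rebased(t=2) = 90.1 / 93.0 × 100 = 96.8817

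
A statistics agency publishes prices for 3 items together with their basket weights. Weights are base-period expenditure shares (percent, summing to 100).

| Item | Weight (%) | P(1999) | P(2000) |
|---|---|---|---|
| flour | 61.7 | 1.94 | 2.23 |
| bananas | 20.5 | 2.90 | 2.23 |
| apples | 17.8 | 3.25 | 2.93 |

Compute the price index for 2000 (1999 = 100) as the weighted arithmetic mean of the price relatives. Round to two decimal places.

flour: 61.7 × (2.23/1.94) = 61.7 × 1.149485 = 70.9232
bananas: 20.5 × (2.23/2.90) = 20.5 × 0.768966 = 15.7638
apples: 17.8 × (2.93/3.25) = 17.8 × 0.901538 = 16.0474
Index = Σ wᵢ·(p₁ᵢ/p₀ᵢ) = 70.9232 + 15.7638 + 16.0474 = 102.7344

102.73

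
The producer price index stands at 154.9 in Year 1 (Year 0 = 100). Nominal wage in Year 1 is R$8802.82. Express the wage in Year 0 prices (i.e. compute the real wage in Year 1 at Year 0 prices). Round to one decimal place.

5682.9

Real = Nominal ÷ (Index/100) = 8802.82 ÷ (154.9/100)
     = 8802.82 ÷ 1.549 = 5682.9051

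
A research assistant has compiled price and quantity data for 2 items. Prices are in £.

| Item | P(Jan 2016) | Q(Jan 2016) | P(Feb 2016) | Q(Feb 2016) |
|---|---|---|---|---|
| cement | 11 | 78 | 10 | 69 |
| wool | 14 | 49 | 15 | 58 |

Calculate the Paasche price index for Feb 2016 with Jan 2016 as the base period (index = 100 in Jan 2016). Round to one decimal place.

Paasche price index uses current-period quantities as weights.
ΣP(Feb 2016)·Q(Feb 2016) = 10×69 + 15×58 = 690 + 870 = 1560
ΣP(Jan 2016)·Q(Feb 2016) = 11×69 + 14×58 = 759 + 812 = 1571
Index = 1560 / 1571 × 100 = 99.2998

99.3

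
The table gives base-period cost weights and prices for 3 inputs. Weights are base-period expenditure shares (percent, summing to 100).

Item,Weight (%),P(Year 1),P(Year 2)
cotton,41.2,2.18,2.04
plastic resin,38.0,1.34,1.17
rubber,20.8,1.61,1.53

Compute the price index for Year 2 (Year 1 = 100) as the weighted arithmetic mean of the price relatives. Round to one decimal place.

91.5

cotton: 41.2 × (2.04/2.18) = 41.2 × 0.935780 = 38.5541
plastic resin: 38.0 × (1.17/1.34) = 38.0 × 0.873134 = 33.1791
rubber: 20.8 × (1.53/1.61) = 20.8 × 0.950311 = 19.7665
Index = Σ wᵢ·(p₁ᵢ/p₀ᵢ) = 38.5541 + 33.1791 + 19.7665 = 91.4997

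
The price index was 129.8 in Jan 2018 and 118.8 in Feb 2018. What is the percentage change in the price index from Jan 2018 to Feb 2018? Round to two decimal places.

-8.47%

Change = (118.8 − 129.8) / 129.8 × 100
       = -11.0 / 129.8 × 100 = -8.4746%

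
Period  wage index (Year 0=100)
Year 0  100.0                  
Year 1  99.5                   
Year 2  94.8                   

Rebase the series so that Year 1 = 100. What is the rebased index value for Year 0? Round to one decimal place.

Rebased(Year 0) = 100.0 / 99.5 × 100 = 100.5025

100.5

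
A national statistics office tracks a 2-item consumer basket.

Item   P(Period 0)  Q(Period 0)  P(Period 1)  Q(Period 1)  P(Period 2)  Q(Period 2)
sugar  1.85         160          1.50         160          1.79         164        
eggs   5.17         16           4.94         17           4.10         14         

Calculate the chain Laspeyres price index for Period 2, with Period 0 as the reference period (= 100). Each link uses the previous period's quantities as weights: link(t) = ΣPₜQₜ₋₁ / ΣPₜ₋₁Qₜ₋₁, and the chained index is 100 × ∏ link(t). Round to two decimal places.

Link Period 0→Period 1:
ΣP(Period 1)Q(Period 0) = 1.50×160 + 4.94×16 = 240 + 79.04 = 319.04
ΣP(Period 0)Q(Period 0) = 1.85×160 + 5.17×16 = 296 + 82.72 = 378.72
link = 319.04/378.72 = 0.842417
Link Period 1→Period 2:
ΣP(Period 2)Q(Period 1) = 1.79×160 + 4.10×17 = 286.4 + 69.7 = 356.1
ΣP(Period 1)Q(Period 1) = 1.50×160 + 4.94×17 = 240 + 83.98 = 323.98
link = 356.1/323.98 = 1.099142
Chained index = 100 × 0.842417 × 1.099142 = 92.5935

92.59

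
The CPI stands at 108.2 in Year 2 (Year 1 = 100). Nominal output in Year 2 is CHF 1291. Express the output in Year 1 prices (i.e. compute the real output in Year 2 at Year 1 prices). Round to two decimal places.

1193.16

Real = Nominal ÷ (Index/100) = 1291 ÷ (108.2/100)
     = 1291 ÷ 1.082 = 1193.1608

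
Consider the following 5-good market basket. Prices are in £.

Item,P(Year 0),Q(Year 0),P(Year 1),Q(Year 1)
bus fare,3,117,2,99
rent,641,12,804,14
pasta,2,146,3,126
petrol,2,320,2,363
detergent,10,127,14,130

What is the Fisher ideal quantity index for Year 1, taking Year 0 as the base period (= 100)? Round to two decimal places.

Laspeyres component (base-period weights):
ΣP(Year 0)Q(Year 1) = 3×99 + 641×14 + 2×126 + 2×363 + 10×130 = 297 + 8974 + 252 + 726 + 1300 = 11549
ΣP(Year 0)Q(Year 0) = 3×117 + 641×12 + 2×146 + 2×320 + 10×127 = 351 + 7692 + 292 + 640 + 1270 = 10245
L = 11549 / 10245 × 100 = 112.7282
Paasche component (current-period weights):
ΣP(Year 1)Q(Year 1) = 2×99 + 804×14 + 3×126 + 2×363 + 14×130 = 198 + 11256 + 378 + 726 + 1820 = 14378
ΣP(Year 1)Q(Year 0) = 2×117 + 804×12 + 3×146 + 2×320 + 14×127 = 234 + 9648 + 438 + 640 + 1778 = 12738
P = 14378 / 12738 × 100 = 112.8749
Fisher = √(L × P) = √(112.7282 × 112.8749) = 112.8015

112.80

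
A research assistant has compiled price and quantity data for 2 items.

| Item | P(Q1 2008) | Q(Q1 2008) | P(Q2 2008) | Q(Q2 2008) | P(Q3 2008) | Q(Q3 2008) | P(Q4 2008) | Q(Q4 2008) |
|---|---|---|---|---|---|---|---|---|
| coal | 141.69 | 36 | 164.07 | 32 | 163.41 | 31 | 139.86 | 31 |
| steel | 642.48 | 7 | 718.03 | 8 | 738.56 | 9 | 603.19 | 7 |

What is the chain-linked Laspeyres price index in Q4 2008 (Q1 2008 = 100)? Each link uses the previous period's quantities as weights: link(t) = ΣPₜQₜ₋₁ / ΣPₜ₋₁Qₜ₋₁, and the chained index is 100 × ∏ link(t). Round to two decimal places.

96.19

Link Q1 2008→Q2 2008:
ΣP(Q2 2008)Q(Q1 2008) = 164.07×36 + 718.03×7 = 5906.52 + 5026.21 = 10932.73
ΣP(Q1 2008)Q(Q1 2008) = 141.69×36 + 642.48×7 = 5100.84 + 4497.36 = 9598.2
link = 10932.73/9598.2 = 1.139040
Link Q2 2008→Q3 2008:
ΣP(Q3 2008)Q(Q2 2008) = 163.41×32 + 738.56×8 = 5229.12 + 5908.48 = 11137.6
ΣP(Q2 2008)Q(Q2 2008) = 164.07×32 + 718.03×8 = 5250.24 + 5744.24 = 10994.48
link = 11137.6/10994.48 = 1.013017
Link Q3 2008→Q4 2008:
ΣP(Q4 2008)Q(Q3 2008) = 139.86×31 + 603.19×9 = 4335.66 + 5428.71 = 9764.37
ΣP(Q3 2008)Q(Q3 2008) = 163.41×31 + 738.56×9 = 5065.71 + 6647.04 = 11712.75
link = 9764.37/11712.75 = 0.833653
Chained index = 100 × 1.139040 × 1.013017 × 0.833653 = 96.1925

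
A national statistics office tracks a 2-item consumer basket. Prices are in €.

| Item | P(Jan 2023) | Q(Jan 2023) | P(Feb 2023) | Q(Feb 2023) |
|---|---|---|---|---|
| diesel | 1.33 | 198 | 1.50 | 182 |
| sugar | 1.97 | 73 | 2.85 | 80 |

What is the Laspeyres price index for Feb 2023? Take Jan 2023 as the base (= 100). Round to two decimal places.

Laspeyres price index uses base-period quantities as weights.
ΣP(Feb 2023)·Q(Jan 2023) = 1.50×198 + 2.85×73 = 297 + 208.05 = 505.05
ΣP(Jan 2023)·Q(Jan 2023) = 1.33×198 + 1.97×73 = 263.34 + 143.81 = 407.15
Index = 505.05 / 407.15 × 100 = 124.0452

124.05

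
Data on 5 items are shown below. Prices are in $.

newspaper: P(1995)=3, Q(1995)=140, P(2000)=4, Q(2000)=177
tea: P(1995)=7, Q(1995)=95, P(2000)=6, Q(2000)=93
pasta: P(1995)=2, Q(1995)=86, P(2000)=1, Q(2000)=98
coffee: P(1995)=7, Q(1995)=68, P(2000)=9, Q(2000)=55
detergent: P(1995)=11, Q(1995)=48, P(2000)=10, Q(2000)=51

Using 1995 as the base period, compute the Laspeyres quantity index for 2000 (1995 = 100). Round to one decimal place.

Laspeyres quantity index uses base-period prices as weights.
ΣP(1995)·Q(2000) = 3×177 + 7×93 + 2×98 + 7×55 + 11×51 = 531 + 651 + 196 + 385 + 561 = 2324
ΣP(1995)·Q(1995) = 3×140 + 7×95 + 2×86 + 7×68 + 11×48 = 420 + 665 + 172 + 476 + 528 = 2261
Index = 2324 / 2261 × 100 = 102.7864

102.8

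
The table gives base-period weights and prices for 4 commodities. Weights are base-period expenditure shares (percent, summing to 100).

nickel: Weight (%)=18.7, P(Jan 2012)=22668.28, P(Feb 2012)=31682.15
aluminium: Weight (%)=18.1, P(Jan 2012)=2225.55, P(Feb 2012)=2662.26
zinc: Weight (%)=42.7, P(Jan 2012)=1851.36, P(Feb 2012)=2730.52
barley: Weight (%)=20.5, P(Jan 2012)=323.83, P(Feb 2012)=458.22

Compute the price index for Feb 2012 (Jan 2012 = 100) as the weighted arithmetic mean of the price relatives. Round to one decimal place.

nickel: 18.7 × (31682.15/22668.28) = 18.7 × 1.397642 = 26.1359
aluminium: 18.1 × (2662.26/2225.55) = 18.1 × 1.196226 = 21.6517
zinc: 42.7 × (2730.52/1851.36) = 42.7 × 1.474873 = 62.9771
barley: 20.5 × (458.22/323.83) = 20.5 × 1.415002 = 29.0075
Index = Σ wᵢ·(p₁ᵢ/p₀ᵢ) = 26.1359 + 21.6517 + 62.9771 + 29.0075 = 139.7722

139.8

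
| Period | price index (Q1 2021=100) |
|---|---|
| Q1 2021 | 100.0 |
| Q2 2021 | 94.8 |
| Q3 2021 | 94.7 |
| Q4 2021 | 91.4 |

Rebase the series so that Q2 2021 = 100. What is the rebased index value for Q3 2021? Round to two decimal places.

99.89

Rebased(Q3 2021) = 94.7 / 94.8 × 100 = 99.8945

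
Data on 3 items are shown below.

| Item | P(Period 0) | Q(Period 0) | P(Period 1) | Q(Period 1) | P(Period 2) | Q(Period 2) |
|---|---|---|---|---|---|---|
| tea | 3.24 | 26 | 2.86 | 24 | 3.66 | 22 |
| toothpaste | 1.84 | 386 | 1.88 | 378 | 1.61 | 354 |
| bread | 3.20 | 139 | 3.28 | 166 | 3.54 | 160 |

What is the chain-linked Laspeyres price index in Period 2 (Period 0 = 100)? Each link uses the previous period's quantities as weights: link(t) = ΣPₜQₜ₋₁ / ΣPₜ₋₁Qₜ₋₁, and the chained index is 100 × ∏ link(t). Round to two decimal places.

Link Period 0→Period 1:
ΣP(Period 1)Q(Period 0) = 2.86×26 + 1.88×386 + 3.28×139 = 74.36 + 725.68 + 455.92 = 1255.96
ΣP(Period 0)Q(Period 0) = 3.24×26 + 1.84×386 + 3.20×139 = 84.24 + 710.24 + 444.8 = 1239.28
link = 1255.96/1239.28 = 1.013459
Link Period 1→Period 2:
ΣP(Period 2)Q(Period 1) = 3.66×24 + 1.61×378 + 3.54×166 = 87.84 + 608.58 + 587.64 = 1284.06
ΣP(Period 1)Q(Period 1) = 2.86×24 + 1.88×378 + 3.28×166 = 68.64 + 710.64 + 544.48 = 1323.76
link = 1284.06/1323.76 = 0.970010
Chained index = 100 × 1.013459 × 0.970010 = 98.3065

98.31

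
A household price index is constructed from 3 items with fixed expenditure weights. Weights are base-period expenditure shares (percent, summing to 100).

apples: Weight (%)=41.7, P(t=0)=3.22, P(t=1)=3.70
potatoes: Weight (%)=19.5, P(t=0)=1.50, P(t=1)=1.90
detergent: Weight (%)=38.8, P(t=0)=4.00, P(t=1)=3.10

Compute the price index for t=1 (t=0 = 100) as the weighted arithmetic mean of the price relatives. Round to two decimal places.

102.69

apples: 41.7 × (3.70/3.22) = 41.7 × 1.149068 = 47.9161
potatoes: 19.5 × (1.90/1.50) = 19.5 × 1.266667 = 24.7000
detergent: 38.8 × (3.10/4.00) = 38.8 × 0.775000 = 30.0700
Index = Σ wᵢ·(p₁ᵢ/p₀ᵢ) = 47.9161 + 24.7000 + 30.0700 = 102.6861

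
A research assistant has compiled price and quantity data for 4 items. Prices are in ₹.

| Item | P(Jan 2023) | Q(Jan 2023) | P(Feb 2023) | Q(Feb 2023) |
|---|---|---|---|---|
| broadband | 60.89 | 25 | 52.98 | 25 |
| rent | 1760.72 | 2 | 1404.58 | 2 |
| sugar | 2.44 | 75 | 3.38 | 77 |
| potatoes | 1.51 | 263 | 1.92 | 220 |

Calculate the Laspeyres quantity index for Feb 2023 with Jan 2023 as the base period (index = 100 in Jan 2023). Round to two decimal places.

Laspeyres quantity index uses base-period prices as weights.
ΣP(Jan 2023)·Q(Feb 2023) = 60.89×25 + 1760.72×2 + 2.44×77 + 1.51×220 = 1522.25 + 3521.44 + 187.88 + 332.2 = 5563.77
ΣP(Jan 2023)·Q(Jan 2023) = 60.89×25 + 1760.72×2 + 2.44×75 + 1.51×263 = 1522.25 + 3521.44 + 183 + 397.13 = 5623.82
Index = 5563.77 / 5623.82 × 100 = 98.9322

98.93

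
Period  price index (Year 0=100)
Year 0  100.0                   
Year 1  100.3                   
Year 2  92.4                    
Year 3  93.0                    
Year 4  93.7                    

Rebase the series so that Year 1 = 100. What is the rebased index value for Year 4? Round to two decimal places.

93.42

Rebased(Year 4) = 93.7 / 100.3 × 100 = 93.4197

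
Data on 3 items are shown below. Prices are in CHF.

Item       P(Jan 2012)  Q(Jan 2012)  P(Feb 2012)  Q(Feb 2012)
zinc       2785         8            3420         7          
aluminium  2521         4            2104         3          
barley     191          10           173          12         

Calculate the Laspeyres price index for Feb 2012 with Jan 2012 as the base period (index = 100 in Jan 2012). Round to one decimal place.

Laspeyres price index uses base-period quantities as weights.
ΣP(Feb 2012)·Q(Jan 2012) = 3420×8 + 2104×4 + 173×10 = 27360 + 8416 + 1730 = 37506
ΣP(Jan 2012)·Q(Jan 2012) = 2785×8 + 2521×4 + 191×10 = 22280 + 10084 + 1910 = 34274
Index = 37506 / 34274 × 100 = 109.4299

109.4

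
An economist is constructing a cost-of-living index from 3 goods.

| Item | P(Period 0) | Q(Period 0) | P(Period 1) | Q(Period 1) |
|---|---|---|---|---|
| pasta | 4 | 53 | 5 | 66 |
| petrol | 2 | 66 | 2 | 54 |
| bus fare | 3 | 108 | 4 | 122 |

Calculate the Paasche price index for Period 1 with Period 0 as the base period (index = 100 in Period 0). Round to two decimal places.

125.47

Paasche price index uses current-period quantities as weights.
ΣP(Period 1)·Q(Period 1) = 5×66 + 2×54 + 4×122 = 330 + 108 + 488 = 926
ΣP(Period 0)·Q(Period 1) = 4×66 + 2×54 + 3×122 = 264 + 108 + 366 = 738
Index = 926 / 738 × 100 = 125.4743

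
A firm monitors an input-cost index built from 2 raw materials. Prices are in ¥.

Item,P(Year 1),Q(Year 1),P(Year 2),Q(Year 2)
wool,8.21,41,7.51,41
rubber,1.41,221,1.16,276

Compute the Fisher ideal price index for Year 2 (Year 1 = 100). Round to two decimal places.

86.79

Laspeyres component (base-period weights):
ΣP(Year 2)Q(Year 1) = 7.51×41 + 1.16×221 = 307.91 + 256.36 = 564.27
ΣP(Year 1)Q(Year 1) = 8.21×41 + 1.41×221 = 336.61 + 311.61 = 648.22
L = 564.27 / 648.22 × 100 = 87.0491
Paasche component (current-period weights):
ΣP(Year 2)Q(Year 2) = 7.51×41 + 1.16×276 = 307.91 + 320.16 = 628.07
ΣP(Year 1)Q(Year 2) = 8.21×41 + 1.41×276 = 336.61 + 389.16 = 725.77
P = 628.07 / 725.77 × 100 = 86.5384
Fisher = √(L × P) = √(87.0491 × 86.5384) = 86.7934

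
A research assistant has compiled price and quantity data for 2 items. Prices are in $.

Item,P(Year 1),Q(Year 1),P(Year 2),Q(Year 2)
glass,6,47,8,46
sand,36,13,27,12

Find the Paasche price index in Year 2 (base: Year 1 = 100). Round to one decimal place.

Paasche price index uses current-period quantities as weights.
ΣP(Year 2)·Q(Year 2) = 8×46 + 27×12 = 368 + 324 = 692
ΣP(Year 1)·Q(Year 2) = 6×46 + 36×12 = 276 + 432 = 708
Index = 692 / 708 × 100 = 97.7401

97.7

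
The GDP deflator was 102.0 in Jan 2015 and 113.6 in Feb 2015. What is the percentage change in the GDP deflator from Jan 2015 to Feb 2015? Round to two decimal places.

Change = (113.6 − 102.0) / 102.0 × 100
       = 11.6 / 102.0 × 100 = 11.3725%

11.37%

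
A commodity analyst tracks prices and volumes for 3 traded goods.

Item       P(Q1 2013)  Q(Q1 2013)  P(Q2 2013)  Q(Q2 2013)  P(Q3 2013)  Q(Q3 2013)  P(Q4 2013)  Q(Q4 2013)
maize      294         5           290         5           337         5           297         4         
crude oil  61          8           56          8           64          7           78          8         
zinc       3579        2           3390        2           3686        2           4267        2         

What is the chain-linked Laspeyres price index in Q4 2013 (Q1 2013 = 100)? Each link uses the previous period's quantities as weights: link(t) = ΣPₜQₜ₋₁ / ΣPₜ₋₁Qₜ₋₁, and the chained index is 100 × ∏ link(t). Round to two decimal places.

116.68

Link Q1 2013→Q2 2013:
ΣP(Q2 2013)Q(Q1 2013) = 290×5 + 56×8 + 3390×2 = 1450 + 448 + 6780 = 8678
ΣP(Q1 2013)Q(Q1 2013) = 294×5 + 61×8 + 3579×2 = 1470 + 488 + 7158 = 9116
link = 8678/9116 = 0.951953
Link Q2 2013→Q3 2013:
ΣP(Q3 2013)Q(Q2 2013) = 337×5 + 64×8 + 3686×2 = 1685 + 512 + 7372 = 9569
ΣP(Q2 2013)Q(Q2 2013) = 290×5 + 56×8 + 3390×2 = 1450 + 448 + 6780 = 8678
link = 9569/8678 = 1.102673
Link Q3 2013→Q4 2013:
ΣP(Q4 2013)Q(Q3 2013) = 297×5 + 78×7 + 4267×2 = 1485 + 546 + 8534 = 10565
ΣP(Q3 2013)Q(Q3 2013) = 337×5 + 64×7 + 3686×2 = 1685 + 448 + 7372 = 9505
link = 10565/9505 = 1.111520
Chained index = 100 × 0.951953 × 1.102673 × 1.111520 = 116.6755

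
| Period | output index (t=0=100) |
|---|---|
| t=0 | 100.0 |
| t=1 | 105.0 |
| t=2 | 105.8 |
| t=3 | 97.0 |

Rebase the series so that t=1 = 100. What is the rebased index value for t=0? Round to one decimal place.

95.2

Rebased(t=0) = 100.0 / 105.0 × 100 = 95.2381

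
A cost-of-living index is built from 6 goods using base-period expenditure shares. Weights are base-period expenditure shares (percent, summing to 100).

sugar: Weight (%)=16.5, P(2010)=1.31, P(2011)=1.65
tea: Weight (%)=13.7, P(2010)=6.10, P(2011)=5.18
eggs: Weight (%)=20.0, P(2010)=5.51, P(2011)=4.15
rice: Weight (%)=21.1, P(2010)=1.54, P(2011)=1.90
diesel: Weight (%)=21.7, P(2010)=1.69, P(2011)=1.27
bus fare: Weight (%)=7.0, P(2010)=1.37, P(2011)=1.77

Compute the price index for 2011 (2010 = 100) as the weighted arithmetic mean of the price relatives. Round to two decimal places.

sugar: 16.5 × (1.65/1.31) = 16.5 × 1.259542 = 20.7824
tea: 13.7 × (5.18/6.10) = 13.7 × 0.849180 = 11.6338
eggs: 20.0 × (4.15/5.51) = 20.0 × 0.753176 = 15.0635
rice: 21.1 × (1.90/1.54) = 21.1 × 1.233766 = 26.0325
diesel: 21.7 × (1.27/1.69) = 21.7 × 0.751479 = 16.3071
bus fare: 7.0 × (1.77/1.37) = 7.0 × 1.291971 = 9.0438
Index = Σ wᵢ·(p₁ᵢ/p₀ᵢ) = 20.7824 + 11.6338 + 15.0635 + 26.0325 + 16.3071 + 9.0438 = 98.8631

98.86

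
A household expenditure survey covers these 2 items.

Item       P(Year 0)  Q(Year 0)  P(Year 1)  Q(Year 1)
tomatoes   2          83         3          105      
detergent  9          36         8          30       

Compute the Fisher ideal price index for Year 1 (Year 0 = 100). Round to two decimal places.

112.57

Laspeyres component (base-period weights):
ΣP(Year 1)Q(Year 0) = 3×83 + 8×36 = 249 + 288 = 537
ΣP(Year 0)Q(Year 0) = 2×83 + 9×36 = 166 + 324 = 490
L = 537 / 490 × 100 = 109.5918
Paasche component (current-period weights):
ΣP(Year 1)Q(Year 1) = 3×105 + 8×30 = 315 + 240 = 555
ΣP(Year 0)Q(Year 1) = 2×105 + 9×30 = 210 + 270 = 480
P = 555 / 480 × 100 = 115.6250
Fisher = √(L × P) = √(109.5918 × 115.6250) = 112.5680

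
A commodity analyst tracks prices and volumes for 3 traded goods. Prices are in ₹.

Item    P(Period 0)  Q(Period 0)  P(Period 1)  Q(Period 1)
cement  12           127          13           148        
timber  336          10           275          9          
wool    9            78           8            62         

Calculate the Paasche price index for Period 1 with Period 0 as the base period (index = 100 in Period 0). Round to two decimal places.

Paasche price index uses current-period quantities as weights.
ΣP(Period 1)·Q(Period 1) = 13×148 + 275×9 + 8×62 = 1924 + 2475 + 496 = 4895
ΣP(Period 0)·Q(Period 1) = 12×148 + 336×9 + 9×62 = 1776 + 3024 + 558 = 5358
Index = 4895 / 5358 × 100 = 91.3587

91.36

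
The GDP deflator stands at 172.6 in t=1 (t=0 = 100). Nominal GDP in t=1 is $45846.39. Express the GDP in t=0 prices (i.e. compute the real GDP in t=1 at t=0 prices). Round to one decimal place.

Real = Nominal ÷ (Index/100) = 45846.39 ÷ (172.6/100)
     = 45846.39 ÷ 1.726 = 26562.2190

26562.2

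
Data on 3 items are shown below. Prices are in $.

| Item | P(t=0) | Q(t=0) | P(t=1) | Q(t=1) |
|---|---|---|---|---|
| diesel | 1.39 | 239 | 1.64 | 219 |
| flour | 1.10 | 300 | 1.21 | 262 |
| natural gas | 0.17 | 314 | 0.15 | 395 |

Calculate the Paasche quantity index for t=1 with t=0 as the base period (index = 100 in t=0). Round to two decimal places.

Paasche quantity index uses current-period prices as weights.
ΣP(t=1)·Q(t=1) = 1.64×219 + 1.21×262 + 0.15×395 = 359.16 + 317.02 + 59.25 = 735.43
ΣP(t=1)·Q(t=0) = 1.64×239 + 1.21×300 + 0.15×314 = 391.96 + 363 + 47.1 = 802.06
Index = 735.43 / 802.06 × 100 = 91.6926

91.69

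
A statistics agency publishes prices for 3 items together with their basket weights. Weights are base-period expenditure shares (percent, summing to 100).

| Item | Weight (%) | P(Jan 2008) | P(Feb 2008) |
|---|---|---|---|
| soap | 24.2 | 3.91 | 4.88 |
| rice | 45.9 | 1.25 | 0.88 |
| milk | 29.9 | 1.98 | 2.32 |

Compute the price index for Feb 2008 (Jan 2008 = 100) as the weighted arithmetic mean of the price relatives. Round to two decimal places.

soap: 24.2 × (4.88/3.91) = 24.2 × 1.248082 = 30.2036
rice: 45.9 × (0.88/1.25) = 45.9 × 0.704000 = 32.3136
milk: 29.9 × (2.32/1.98) = 29.9 × 1.171717 = 35.0343
Index = Σ wᵢ·(p₁ᵢ/p₀ᵢ) = 30.2036 + 32.3136 + 35.0343 = 97.5515

97.55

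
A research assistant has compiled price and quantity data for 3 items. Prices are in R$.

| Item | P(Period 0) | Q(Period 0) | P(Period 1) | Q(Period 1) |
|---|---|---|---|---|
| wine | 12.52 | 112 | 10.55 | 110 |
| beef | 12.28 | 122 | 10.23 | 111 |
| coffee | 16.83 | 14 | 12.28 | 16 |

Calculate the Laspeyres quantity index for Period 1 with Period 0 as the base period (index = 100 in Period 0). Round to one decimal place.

Laspeyres quantity index uses base-period prices as weights.
ΣP(Period 0)·Q(Period 1) = 12.52×110 + 12.28×111 + 16.83×16 = 1377.2 + 1363.08 + 269.28 = 3009.56
ΣP(Period 0)·Q(Period 0) = 12.52×112 + 12.28×122 + 16.83×14 = 1402.24 + 1498.16 + 235.62 = 3136.02
Index = 3009.56 / 3136.02 × 100 = 95.9675

96.0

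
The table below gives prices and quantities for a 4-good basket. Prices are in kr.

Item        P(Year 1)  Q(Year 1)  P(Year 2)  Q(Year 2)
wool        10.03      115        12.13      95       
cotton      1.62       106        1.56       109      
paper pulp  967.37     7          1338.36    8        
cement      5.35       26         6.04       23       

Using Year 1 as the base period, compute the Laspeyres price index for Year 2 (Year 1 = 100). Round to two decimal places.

Laspeyres price index uses base-period quantities as weights.
ΣP(Year 2)·Q(Year 1) = 12.13×115 + 1.56×106 + 1338.36×7 + 6.04×26 = 1394.95 + 165.36 + 9368.52 + 157.04 = 11085.87
ΣP(Year 1)·Q(Year 1) = 10.03×115 + 1.62×106 + 967.37×7 + 5.35×26 = 1153.45 + 171.72 + 6771.59 + 139.1 = 8235.86
Index = 11085.87 / 8235.86 × 100 = 134.6049

134.60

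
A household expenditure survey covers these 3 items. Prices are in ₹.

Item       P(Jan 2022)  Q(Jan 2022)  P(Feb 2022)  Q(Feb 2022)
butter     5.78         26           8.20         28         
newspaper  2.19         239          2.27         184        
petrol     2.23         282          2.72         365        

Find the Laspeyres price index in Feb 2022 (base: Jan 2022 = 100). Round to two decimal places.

116.91

Laspeyres price index uses base-period quantities as weights.
ΣP(Feb 2022)·Q(Jan 2022) = 8.20×26 + 2.27×239 + 2.72×282 = 213.2 + 542.53 + 767.04 = 1522.77
ΣP(Jan 2022)·Q(Jan 2022) = 5.78×26 + 2.19×239 + 2.23×282 = 150.28 + 523.41 + 628.86 = 1302.55
Index = 1522.77 / 1302.55 × 100 = 116.9068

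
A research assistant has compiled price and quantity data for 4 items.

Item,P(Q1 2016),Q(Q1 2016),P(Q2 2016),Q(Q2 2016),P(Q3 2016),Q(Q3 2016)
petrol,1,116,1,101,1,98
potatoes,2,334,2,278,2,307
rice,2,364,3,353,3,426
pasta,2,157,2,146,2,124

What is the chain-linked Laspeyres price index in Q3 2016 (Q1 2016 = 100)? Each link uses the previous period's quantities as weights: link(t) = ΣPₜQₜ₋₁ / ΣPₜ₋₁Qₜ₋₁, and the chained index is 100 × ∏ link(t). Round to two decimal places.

Link Q1 2016→Q2 2016:
ΣP(Q2 2016)Q(Q1 2016) = 1×116 + 2×334 + 3×364 + 2×157 = 116 + 668 + 1092 + 314 = 2190
ΣP(Q1 2016)Q(Q1 2016) = 1×116 + 2×334 + 2×364 + 2×157 = 116 + 668 + 728 + 314 = 1826
link = 2190/1826 = 1.199343
Link Q2 2016→Q3 2016:
ΣP(Q3 2016)Q(Q2 2016) = 1×101 + 2×278 + 3×353 + 2×146 = 101 + 556 + 1059 + 292 = 2008
ΣP(Q2 2016)Q(Q2 2016) = 1×101 + 2×278 + 3×353 + 2×146 = 101 + 556 + 1059 + 292 = 2008
link = 2008/2008 = 1.000000
Chained index = 100 × 1.199343 × 1.000000 = 119.9343

119.93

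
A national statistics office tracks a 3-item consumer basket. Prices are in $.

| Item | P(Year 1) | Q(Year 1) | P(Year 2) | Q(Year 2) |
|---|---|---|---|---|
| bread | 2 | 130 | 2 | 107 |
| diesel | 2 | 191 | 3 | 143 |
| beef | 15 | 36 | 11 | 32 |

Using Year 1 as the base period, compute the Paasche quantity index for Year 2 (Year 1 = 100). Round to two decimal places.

80.96

Paasche quantity index uses current-period prices as weights.
ΣP(Year 2)·Q(Year 2) = 2×107 + 3×143 + 11×32 = 214 + 429 + 352 = 995
ΣP(Year 2)·Q(Year 1) = 2×130 + 3×191 + 11×36 = 260 + 573 + 396 = 1229
Index = 995 / 1229 × 100 = 80.9601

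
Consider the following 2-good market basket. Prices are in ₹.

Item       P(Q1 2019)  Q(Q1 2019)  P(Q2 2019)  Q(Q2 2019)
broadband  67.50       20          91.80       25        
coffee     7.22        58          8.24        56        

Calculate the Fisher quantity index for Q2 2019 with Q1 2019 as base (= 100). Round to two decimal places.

Laspeyres component (base-period weights):
ΣP(Q1 2019)Q(Q2 2019) = 67.50×25 + 7.22×56 = 1687.5 + 404.32 = 2091.82
ΣP(Q1 2019)Q(Q1 2019) = 67.50×20 + 7.22×58 = 1350 + 418.76 = 1768.76
L = 2091.82 / 1768.76 × 100 = 118.2648
Paasche component (current-period weights):
ΣP(Q2 2019)Q(Q2 2019) = 91.80×25 + 8.24×56 = 2295 + 461.44 = 2756.44
ΣP(Q2 2019)Q(Q1 2019) = 91.80×20 + 8.24×58 = 1836 + 477.92 = 2313.92
P = 2756.44 / 2313.92 × 100 = 119.1243
Fisher = √(L × P) = √(118.2648 × 119.1243) = 118.6937

118.69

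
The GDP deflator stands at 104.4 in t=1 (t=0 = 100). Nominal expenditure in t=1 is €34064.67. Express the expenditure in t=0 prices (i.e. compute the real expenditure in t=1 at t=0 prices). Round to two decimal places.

32628.99

Real = Nominal ÷ (Index/100) = 34064.67 ÷ (104.4/100)
     = 34064.67 ÷ 1.044 = 32628.9943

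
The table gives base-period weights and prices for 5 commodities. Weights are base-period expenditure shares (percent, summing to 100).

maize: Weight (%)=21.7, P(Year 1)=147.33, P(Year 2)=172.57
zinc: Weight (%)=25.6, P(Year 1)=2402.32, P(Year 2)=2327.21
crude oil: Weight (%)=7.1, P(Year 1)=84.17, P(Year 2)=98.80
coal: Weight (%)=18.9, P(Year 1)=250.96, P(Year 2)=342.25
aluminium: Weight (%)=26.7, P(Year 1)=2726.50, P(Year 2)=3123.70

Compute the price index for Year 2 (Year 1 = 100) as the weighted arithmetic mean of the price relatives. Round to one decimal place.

114.9

maize: 21.7 × (172.57/147.33) = 21.7 × 1.171316 = 25.4176
zinc: 25.6 × (2327.21/2402.32) = 25.6 × 0.968734 = 24.7996
crude oil: 7.1 × (98.80/84.17) = 7.1 × 1.173815 = 8.3341
coal: 18.9 × (342.25/250.96) = 18.9 × 1.363763 = 25.7751
aluminium: 26.7 × (3123.70/2726.50) = 26.7 × 1.145681 = 30.5897
Index = Σ wᵢ·(p₁ᵢ/p₀ᵢ) = 25.4176 + 24.7996 + 8.3341 + 25.7751 + 30.5897 = 114.9161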